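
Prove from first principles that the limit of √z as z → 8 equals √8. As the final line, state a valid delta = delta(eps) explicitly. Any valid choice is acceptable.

delta = min(8, √8·eps)

Let eps > 0 be given. We want delta > 0 such that 0 < |z − 8| < delta implies |√z − √8| < eps.
Rationalise: √z − √8 = (z − 8)/(√z + √8), so |√z − √8| = |z − 8|/(√z + √8).
Restrict delta ≤ 8 so that |z − 8| < 8 forces z > 0, and then √z + √8 > √8.
Hence |√z − √8| < |z − 8|/√8, which is < eps once |z − 8| < √8·eps.
Take delta = min(8, √8·eps). If 0 < |z − 8| < delta then z > 0 and |√z − √8| < |z − 8|/√8 < eps.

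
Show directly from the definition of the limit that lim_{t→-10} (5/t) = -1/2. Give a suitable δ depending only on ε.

δ = min(5, 10ε)

Let ε > 0 be given. We seek δ > 0 such that 0 < |t + 10| < δ implies |5/t + 1/2| < ε.
|5/t + 1/2| = 5·|-10 − t|/(10·|t|) = 5|t + 10|/(10|t|).
Require δ ≤ 5 so that |t| > 10 − 5 = 5, hence 10|t| > 50.
Then |5/t + 1/2| < 5|t + 10|/50, which is < ε when |t + 10| < 10ε.
Take δ = min(5, 10ε). Then 0 < |t + 10| < δ gives both |t + 10| < 5 and |t + 10| < 10ε, so |5/t + 1/2| < ε.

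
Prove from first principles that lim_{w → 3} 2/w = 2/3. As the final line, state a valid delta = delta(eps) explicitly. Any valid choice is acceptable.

Let eps > 0 be given. We seek delta > 0 such that 0 < |w − 3| < delta implies |2/w − (2/3)| < eps.
|2/w − (2/3)| = 2·|3 − w|/(3·|w|) = 2|w − 3|/(3|w|).
Require delta ≤ 3/2 so that |w| > 3 − 3/2 = 3/2, hence 3|w| > 9/2.
Then |2/w − (2/3)| < 2|w − 3|/(9/2), which is < eps when |w − 3| < (9/4)eps.
Take delta = min(3/2, (9/4)eps). Then 0 < |w − 3| < delta gives both |w − 3| < 3/2 and |w − 3| < (9/4)eps, so |2/w − (2/3)| < eps.

delta = min(3/2, (9/4)eps)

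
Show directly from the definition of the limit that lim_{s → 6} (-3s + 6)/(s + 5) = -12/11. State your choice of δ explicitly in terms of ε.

δ = min(11/2, (121/42)ε)

Let ε > 0 be given. We want δ > 0 with 0 < |s − 6| < δ ⇒ |(-3s + 6)/(s + 5) + 12/11| < ε.
Combining over a common denominator, (-3s + 6)/(s + 5) + 12/11 = [(-3s + 6)·11 − (-12)·(s + 5)] / [11·(s + 5)] = -21(s − 6) / (11(s + 5)).
So |(-3s + 6)/(s + 5) + 12/11| = 21|s − 6| / (11·|s + 5|).
Require δ ≤ 11/2, so |s + 5| ≥ |11| − |s − 6| > 11 − 11/2 = 11/2.
Hence |(-3s + 6)/(s + 5) + 12/11| < 21|s − 6|/(11·(11/2)) = (42/121)|s − 6|, which is < ε once |s − 6| < (121/42)ε.
Take δ = min(11/2, (121/42)ε). Then 0 < |s − 6| < δ forces both bounds, so |(-3s + 6)/(s + 5) + 12/11| < ε.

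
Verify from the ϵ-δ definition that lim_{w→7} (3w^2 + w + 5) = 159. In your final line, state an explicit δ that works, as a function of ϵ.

Let ϵ > 0. We want δ > 0 such that 0 < |w − 7| < δ implies |(3w^2 + w + 5) − 159| < ϵ.
(3w^2 + w + 5) − 159 = 3w^2 + w - 154 = (w − 7)(3w + 22).
So |(3w^2 + w + 5) − 159| = |w − 7|·|3w + 22|.
Assume first that |w − 7| < 1, so |w| < 8. Then |3w + 22| ≤ 3·8 + 22 = 46.
Hence |(3w^2 + w + 5) − 159| ≤ 46|w − 7| < ϵ provided |w − 7| < ϵ/46.
Choosing δ = min(1, ϵ/46) ensures both conditions, hence |(3w^2 + w + 5) − 159| < ϵ.

δ = min(1, ϵ/46)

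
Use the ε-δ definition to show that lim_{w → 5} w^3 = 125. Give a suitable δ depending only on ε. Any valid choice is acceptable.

δ = min(1, ε/91)

Suppose ε > 0. We seek δ > 0 with 0 < |w − 5| < δ ⇒ |w^3 − 125| < ε.
Factor: w^3 − 125 = (w − 5)(w^2 + 5w + 25), so |w^3 − 125| = |w − 5|·|w^2 + 5w + 25|.
Restrict δ ≤ 1. Then |w − 5| < 1 gives |w| < 6, so by the triangle inequality |w^2 + 5w + 25| ≤ 6^2 + 5·6 + 25 = 91.
Hence |w^3 − 125| ≤ 91|w − 5|, which is < ε once |w − 5| < ε/91.
Take δ = min(1, ε/91). If 0 < |w − 5| < δ then both bounds hold and |w^3 − 125| ≤ 91|w − 5| < 91·(ε/91) = ε.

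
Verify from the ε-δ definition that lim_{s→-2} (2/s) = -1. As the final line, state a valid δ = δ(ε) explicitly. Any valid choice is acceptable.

δ = min(1, ε)

Let ε > 0 be given. We seek δ > 0 such that 0 < |s + 2| < δ implies |2/s + 1| < ε.
|2/s + 1| = 2·|-2 − s|/(2·|s|) = 2|s + 2|/(2|s|).
Restrict δ ≤ 1. Then |s + 2| < 1 gives |s| > 1, so 2|s| > 2.
Then |2/s + 1| < 2|s + 2|/2, which is < ε when |s + 2| < ε.
Take δ = min(1, ε). Then 0 < |s + 2| < δ gives both |s + 2| < 1 and |s + 2| < ε, so |2/s + 1| < ε.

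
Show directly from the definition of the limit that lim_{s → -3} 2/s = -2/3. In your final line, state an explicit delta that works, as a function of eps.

delta = min(3/2, (9/4)eps)

Fix eps > 0. We seek delta > 0 such that 0 < |s + 3| < delta implies |2/s + 2/3| < eps.
|2/s + 2/3| = 2·|-3 − s|/(3·|s|) = 2|s + 3|/(3|s|).
Require delta ≤ 3/2 so that |s| > 3 − 3/2 = 3/2, hence 3|s| > 9/2.
Then |2/s + 2/3| < 2|s + 3|/(9/2), which is < eps when |s + 3| < (9/4)eps.
Take delta = min(3/2, (9/4)eps). Then 0 < |s + 3| < delta gives both |s + 3| < 3/2 and |s + 3| < (9/4)eps, so |2/s + 2/3| < eps.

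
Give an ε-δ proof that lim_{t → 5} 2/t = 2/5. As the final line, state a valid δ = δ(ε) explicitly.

Suppose ε > 0. We seek δ > 0 such that 0 < |t − 5| < δ implies |2/t − (2/5)| < ε.
|2/t − (2/5)| = 2·|5 − t|/(5·|t|) = 2|t − 5|/(5|t|).
Require δ ≤ 5/2 so that |t| > 5 − 5/2 = 5/2, hence 5|t| > 25/2.
Then |2/t − (2/5)| < 2|t − 5|/(25/2), which is < ε when |t − 5| < (25/4)ε.
Take δ = min(5/2, (25/4)ε). Then 0 < |t − 5| < δ gives both |t − 5| < 5/2 and |t − 5| < (25/4)ε, so |2/t − (2/5)| < ε.

δ = min(5/2, (25/4)ε)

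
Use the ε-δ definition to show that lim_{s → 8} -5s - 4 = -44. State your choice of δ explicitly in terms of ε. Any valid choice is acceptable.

δ = ε/5

Let ε > 0. We need δ > 0 so that 0 < |s − 8| < δ implies |(-5s - 4) + 44| < ε.
Since (-5s - 4) + 44 = -5(s − 8), we have |(-5s - 4) + 44| = 5|s − 8|.
Thus it suffices that |s − 8| < ε/5.
Choosing δ = ε/5 gives |(-5s - 4) + 44| = 5|s − 8| < ε whenever |s − 8| < δ.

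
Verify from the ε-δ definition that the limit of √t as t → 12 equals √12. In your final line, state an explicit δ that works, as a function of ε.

δ = min(12, √12·ε)

Suppose ε > 0. We want δ > 0 such that 0 < |t − 12| < δ implies |√t − √12| < ε.
Rationalise: √t − √12 = (t − 12)/(√t + √12), so |√t − √12| = |t − 12|/(√t + √12).
Restrict δ ≤ 12 so that |t − 12| < 12 forces t > 0, and then √t + √12 > √12.
Hence |√t − √12| < |t − 12|/√12, which is < ε once |t − 12| < √12·ε.
Take δ = min(12, √12·ε). If 0 < |t − 12| < δ then t > 0 and |√t − √12| < |t − 12|/√12 < ε.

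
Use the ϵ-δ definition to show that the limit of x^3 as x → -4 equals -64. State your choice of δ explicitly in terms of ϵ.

δ = min(2, ϵ/76)

Let ϵ > 0 be given. We seek δ > 0 with 0 < |x + 4| < δ ⇒ |x^3 + 64| < ϵ.
Factor: x^3 + 64 = (x + 4)(x^2 - 4x + 16), so |x^3 + 64| = |x + 4|·|x^2 - 4x + 16|.
Impose δ ≤ 2 so that |x| < 6; then |x^2 - 4x + 16| ≤ 76.
Hence |x^3 + 64| ≤ 76|x + 4|, which is < ϵ once |x + 4| < ϵ/76.
Take δ = min(2, ϵ/76). If 0 < |x + 4| < δ then both bounds hold and |x^3 + 64| ≤ 76|x + 4| < 76·(ϵ/76) = ϵ.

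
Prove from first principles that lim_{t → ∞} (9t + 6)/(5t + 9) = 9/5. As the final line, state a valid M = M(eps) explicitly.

M = (51/25)/eps

Fix eps > 0. We seek M > 0 such that t > M implies |(9t + 6)/(5t + 9) − (9/5)| < eps.
(9t + 6)/(5t + 9) − (9/5) = (5(9t + 6) − 9(5t + 9)) / (5(5t + 9)) = -51/(5(5t + 9)).
For t > 0 we have 5t + 9 > 5t, so |(9t + 6)/(5t + 9) − (9/5)| = 51/(5(5t + 9)) < 51/(5·5t) = (51/25)/t.
Thus |(9t + 6)/(5t + 9) − (9/5)| < eps whenever t > (51/25)/eps.
Take M = (51/25)/eps. If t > M then |(9t + 6)/(5t + 9) − (9/5)| < (51/25)/t < eps.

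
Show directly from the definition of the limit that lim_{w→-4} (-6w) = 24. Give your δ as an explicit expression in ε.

δ = ε/6

Fix ε > 0. We need δ > 0 so that 0 < |w + 4| < δ implies |(-6w) − 24| < ε.
|(-6w) − 24| = |-6w - 24| = 6|w + 4|.
So 6|w + 4| < ε exactly when |w + 4| < ε/6.
Take δ = ε/6. If 0 < |w + 4| < δ then |(-6w) − 24| = 6|w + 4| < 6·(ε/6) = ε.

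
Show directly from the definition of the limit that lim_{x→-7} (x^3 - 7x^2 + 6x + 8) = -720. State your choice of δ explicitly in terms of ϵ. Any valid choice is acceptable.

δ = min(1, ϵ/280)

Suppose ϵ > 0. We want δ > 0 such that 0 < |x + 7| < δ implies |(x^3 - 7x^2 + 6x + 8) + 720| < ϵ.
(x^3 - 7x^2 + 6x + 8) + 720 = x^3 - 7x^2 + 6x + 728 = (x + 7)(x^2 - 14x + 104).
So |(x^3 - 7x^2 + 6x + 8) + 720| = |x + 7|·|x^2 - 14x + 104|.
Assume first that |x + 7| < 1, so |x| < 8. Then |x^2 - 14x + 104| ≤ 8^2 + 14·8 + 104 = 280.
Hence |(x^3 - 7x^2 + 6x + 8) + 720| ≤ 280|x + 7| < ϵ provided |x + 7| < ϵ/280.
Take δ = min(1, ϵ/280). Then 0 < |x + 7| < δ gives both |x + 7| < 1 and |x + 7| < ϵ/280, so |(x^3 - 7x^2 + 6x + 8) + 720| < ϵ.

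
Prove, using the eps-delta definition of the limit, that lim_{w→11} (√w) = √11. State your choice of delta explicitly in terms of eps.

delta = min(11, √11·eps)

Fix eps > 0. We want delta > 0 such that 0 < |w − 11| < delta implies |√w − √11| < eps.
Multiplying by the conjugate, |√w − √11| = |w − 11|/(√w + √11).
Restrict delta ≤ 11 so that |w − 11| < 11 forces w > 0, and then √w + √11 > √11.
Hence |√w − √11| < |w − 11|/√11, which is < eps once |w − 11| < √11·eps.
Take delta = min(11, √11·eps). If 0 < |w − 11| < delta then w > 0 and |√w − √11| < |w − 11|/√11 < eps.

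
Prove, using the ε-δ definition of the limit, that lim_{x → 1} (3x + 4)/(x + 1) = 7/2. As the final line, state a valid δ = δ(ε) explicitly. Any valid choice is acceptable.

Suppose ε > 0. We want δ > 0 with 0 < |x − 1| < δ ⇒ |(3x + 4)/(x + 1) − (7/2)| < ε.
Combining over a common denominator, (3x + 4)/(x + 1) − (7/2) = [(3x + 4)·2 − 7·(x + 1)] / [2·(x + 1)] = -1(x − 1) / (2(x + 1)).
So |(3x + 4)/(x + 1) − (7/2)| = |x − 1| / (2·|x + 1|).
Require δ ≤ 1, so |x + 1| ≥ |2| − |x − 1| > 2 − 1 = 1.
Hence |(3x + 4)/(x + 1) − (7/2)| < |x − 1|/(2·1) = (1/2)|x − 1|, which is < ε once |x − 1| < 2ε.
Take δ = min(1, 2ε). Then 0 < |x − 1| < δ forces both bounds, so |(3x + 4)/(x + 1) − (7/2)| < ε.

δ = min(1, 2ε)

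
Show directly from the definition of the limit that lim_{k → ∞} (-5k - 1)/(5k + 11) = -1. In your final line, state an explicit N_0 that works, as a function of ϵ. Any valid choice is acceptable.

N_0 = 2/ϵ

Let ϵ > 0. For k ≥ 1, |(-5k - 1)/(5k + 11) + 1| = |50|/(5(5k + 11)) = 50/(5(5k + 11)).
Since 5k + 11 ≥ 5k for k ≥ 1, this is ≤ 50/(5·5k) = 2/k.
So |(-5k - 1)/(5k + 11) + 1| < ϵ whenever k > 2/ϵ.
Take N_0 = 2/ϵ. If k > N_0 then |(-5k - 1)/(5k + 11) + 1| ≤ 2/k < ϵ.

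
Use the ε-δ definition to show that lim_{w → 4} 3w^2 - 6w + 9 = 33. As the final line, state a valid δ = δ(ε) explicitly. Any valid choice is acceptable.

δ = min(1, ε/21)

Fix ε > 0. We want δ > 0 such that 0 < |w − 4| < δ implies |(3w^2 - 6w + 9) − 33| < ε.
(3w^2 - 6w + 9) − 33 = 3w^2 - 6w - 24 = (w − 4)(3w + 6).
So |(3w^2 - 6w + 9) − 33| = |w − 4|·|3w + 6|.
Require δ ≤ 1. Then |w − 4| < 1 gives |w| < 5, and by the triangle inequality |3w + 6| ≤ 3·5 + 6 = 21.
Hence |(3w^2 - 6w + 9) − 33| ≤ 21|w − 4| < ε provided |w − 4| < ε/21.
Take δ = min(1, ε/21). Then 0 < |w − 4| < δ gives both |w − 4| < 1 and |w − 4| < ε/21, so |(3w^2 - 6w + 9) − 33| < ε.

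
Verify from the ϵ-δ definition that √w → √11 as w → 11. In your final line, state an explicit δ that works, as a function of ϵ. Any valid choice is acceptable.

δ = min(11, √11·ϵ)

Let ϵ > 0 be given. We want δ > 0 such that 0 < |w − 11| < δ implies |√w − √11| < ϵ.
Multiplying by the conjugate, |√w − √11| = |w − 11|/(√w + √11).
Restrict δ ≤ 11 so that |w − 11| < 11 forces w > 0, and then √w + √11 > √11.
Hence |√w − √11| < |w − 11|/√11, which is < ϵ once |w − 11| < √11·ϵ.
Take δ = min(11, √11·ϵ). If 0 < |w − 11| < δ then w > 0 and |√w − √11| < |w − 11|/√11 < ϵ.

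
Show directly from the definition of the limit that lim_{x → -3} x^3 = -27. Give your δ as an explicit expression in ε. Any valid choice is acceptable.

Fix ε > 0. We seek δ > 0 with 0 < |x + 3| < δ ⇒ |x^3 + 27| < ε.
Factor: x^3 + 27 = (x + 3)(x^2 - 3x + 9), so |x^3 + 27| = |x + 3|·|x^2 - 3x + 9|.
Restrict δ ≤ 1. Then |x + 3| < 1 gives |x| < 4, so by the triangle inequality |x^2 - 3x + 9| ≤ 4^2 + 3·4 + 9 = 37.
Hence |x^3 + 27| ≤ 37|x + 3|, which is < ε once |x + 3| < ε/37.
Take δ = min(1, ε/37). If 0 < |x + 3| < δ then both bounds hold and |x^3 + 27| ≤ 37|x + 3| < 37·(ε/37) = ε.

δ = min(1, ε/37)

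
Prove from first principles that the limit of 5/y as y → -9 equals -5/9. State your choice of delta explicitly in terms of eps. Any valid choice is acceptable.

Suppose eps > 0. We seek delta > 0 such that 0 < |y + 9| < delta implies |5/y + 5/9| < eps.
|5/y + 5/9| = 5·|-9 − y|/(9·|y|) = 5|y + 9|/(9|y|).
Require delta ≤ 9/2 so that |y| > 9 − 9/2 = 9/2, hence 9|y| > 81/2.
Then |5/y + 5/9| < 5|y + 9|/(81/2), which is < eps when |y + 9| < (81/10)eps.
Take delta = min(9/2, (81/10)eps). Then 0 < |y + 9| < delta gives both |y + 9| < 9/2 and |y + 9| < (81/10)eps, so |5/y + 5/9| < eps.

delta = min(9/2, (81/10)eps)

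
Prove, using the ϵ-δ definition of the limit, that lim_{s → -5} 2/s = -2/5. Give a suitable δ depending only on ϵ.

Let ϵ > 0 be given. We seek δ > 0 such that 0 < |s + 5| < δ implies |2/s + 2/5| < ϵ.
|2/s + 2/5| = 2·|-5 − s|/(5·|s|) = 2|s + 5|/(5|s|).
Require δ ≤ 5/2 so that |s| > 5 − 5/2 = 5/2, hence 5|s| > 25/2.
Then |2/s + 2/5| < 2|s + 5|/(25/2), which is < ϵ when |s + 5| < (25/4)ϵ.
Take δ = min(5/2, (25/4)ϵ). Then 0 < |s + 5| < δ gives both |s + 5| < 5/2 and |s + 5| < (25/4)ϵ, so |2/s + 2/5| < ϵ.

δ = min(5/2, (25/4)ϵ)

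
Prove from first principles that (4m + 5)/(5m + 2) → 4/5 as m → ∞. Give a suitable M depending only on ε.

M = (17/25)/ε

Let ε > 0. For m ≥ 1, |(4m + 5)/(5m + 2) − (4/5)| = |17|/(5(5m + 2)) = 17/(5(5m + 2)).
Since 5m + 2 ≥ 5m for m ≥ 1, this is ≤ 17/(5·5m) = (17/25)/m.
So |(4m + 5)/(5m + 2) − (4/5)| < ε whenever m > (17/25)/ε.
Take M = (17/25)/ε. If m > M then |(4m + 5)/(5m + 2) − (4/5)| ≤ (17/25)/m < ε.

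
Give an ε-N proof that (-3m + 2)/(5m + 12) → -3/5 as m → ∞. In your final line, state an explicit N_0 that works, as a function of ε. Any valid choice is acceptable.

Suppose ε > 0. For m ≥ 1, |(-3m + 2)/(5m + 12) + 3/5| = |46|/(5(5m + 12)) = 46/(5(5m + 12)).
Since 5m + 12 ≥ 5m for m ≥ 1, this is ≤ 46/(5·5m) = (46/25)/m.
So |(-3m + 2)/(5m + 12) + 3/5| < ε whenever m > (46/25)/ε.
Take N_0 = (46/25)/ε. If m > N_0 then |(-3m + 2)/(5m + 12) + 3/5| ≤ (46/25)/m < ε.

N_0 = (46/25)/ε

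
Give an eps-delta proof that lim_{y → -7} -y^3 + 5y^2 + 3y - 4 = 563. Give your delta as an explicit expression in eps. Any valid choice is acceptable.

delta = min(1, eps/241)

Let eps > 0 be given. We want delta > 0 such that 0 < |y + 7| < delta implies |(-y^3 + 5y^2 + 3y - 4) − 563| < eps.
(-y^3 + 5y^2 + 3y - 4) − 563 = -y^3 + 5y^2 + 3y - 567 = (y + 7)(-y^2 + 12y - 81).
So |(-y^3 + 5y^2 + 3y - 4) − 563| = |y + 7|·|-y^2 + 12y - 81|.
Require delta ≤ 1. Then |y + 7| < 1 gives |y| < 8, and by the triangle inequality |-y^2 + 12y - 81| ≤ 8^2 + 12·8 + 81 = 241.
Hence |(-y^3 + 5y^2 + 3y - 4) − 563| ≤ 241|y + 7| < eps provided |y + 7| < eps/241.
Take delta = min(1, eps/241). Then 0 < |y + 7| < delta gives both |y + 7| < 1 and |y + 7| < eps/241, so |(-y^3 + 5y^2 + 3y - 4) − 563| < eps.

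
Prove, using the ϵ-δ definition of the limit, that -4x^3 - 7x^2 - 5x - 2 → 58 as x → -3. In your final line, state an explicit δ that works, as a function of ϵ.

δ = min(1, ϵ/104)

Let ϵ > 0 be given. We want δ > 0 such that 0 < |x + 3| < δ implies |(-4x^3 - 7x^2 - 5x - 2) − 58| < ϵ.
(-4x^3 - 7x^2 - 5x - 2) − 58 = -4x^3 - 7x^2 - 5x - 60 = (x + 3)(-4x^2 + 5x - 20).
So |(-4x^3 - 7x^2 - 5x - 2) − 58| = |x + 3|·|-4x^2 + 5x - 20|.
Assume first that |x + 3| < 1, so |x| < 4. Then |-4x^2 + 5x - 20| ≤ 4·4^2 + 5·4 + 20 = 104.
Hence |(-4x^3 - 7x^2 - 5x - 2) − 58| ≤ 104|x + 3| < ϵ provided |x + 3| < ϵ/104.
Choosing δ = min(1, ϵ/104) ensures both conditions, hence |(-4x^3 - 7x^2 - 5x - 2) − 58| < ϵ.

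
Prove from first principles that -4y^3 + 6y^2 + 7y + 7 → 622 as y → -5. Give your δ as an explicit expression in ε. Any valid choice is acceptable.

Let ε > 0 be given. We want δ > 0 such that 0 < |y + 5| < δ implies |(-4y^3 + 6y^2 + 7y + 7) − 622| < ε.
(-4y^3 + 6y^2 + 7y + 7) − 622 = -4y^3 + 6y^2 + 7y - 615 = (y + 5)(-4y^2 + 26y - 123).
So |(-4y^3 + 6y^2 + 7y + 7) − 622| = |y + 5|·|-4y^2 + 26y - 123|.
Require δ ≤ 1. Then |y + 5| < 1 gives |y| < 6, and by the triangle inequality |-4y^2 + 26y - 123| ≤ 4·6^2 + 26·6 + 123 = 423.
Hence |(-4y^3 + 6y^2 + 7y + 7) − 622| ≤ 423|y + 5| < ε provided |y + 5| < ε/423.
Take δ = min(1, ε/423). Then 0 < |y + 5| < δ gives both |y + 5| < 1 and |y + 5| < ε/423, so |(-4y^3 + 6y^2 + 7y + 7) − 622| < ε.

δ = min(1, ε/423)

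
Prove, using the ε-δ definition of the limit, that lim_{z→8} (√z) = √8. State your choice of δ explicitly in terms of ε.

Let ε > 0. We want δ > 0 such that 0 < |z − 8| < δ implies |√z − √8| < ε.
Rationalise: √z − √8 = (z − 8)/(√z + √8), so |√z − √8| = |z − 8|/(√z + √8).
Restrict δ ≤ 8 so that |z − 8| < 8 forces z > 0, and then √z + √8 > √8.
Hence |√z − √8| < |z − 8|/√8, which is < ε once |z − 8| < √8·ε.
Take δ = min(8, √8·ε). If 0 < |z − 8| < δ then z > 0 and |√z − √8| < |z − 8|/√8 < ε.

δ = min(8, √8·ε)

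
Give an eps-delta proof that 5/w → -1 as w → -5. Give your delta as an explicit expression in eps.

delta = min(5/2, (5/2)eps)

Fix eps > 0. We seek delta > 0 such that 0 < |w + 5| < delta implies |5/w + 1| < eps.
|5/w + 1| = 5·|-5 − w|/(5·|w|) = 5|w + 5|/(5|w|).
Require delta ≤ 5/2 so that |w| > 5 − 5/2 = 5/2, hence 5|w| > 25/2.
Then |5/w + 1| < 5|w + 5|/(25/2), which is < eps when |w + 5| < (5/2)eps.
Take delta = min(5/2, (5/2)eps). Then 0 < |w + 5| < delta gives both |w + 5| < 5/2 and |w + 5| < (5/2)eps, so |5/w + 1| < eps.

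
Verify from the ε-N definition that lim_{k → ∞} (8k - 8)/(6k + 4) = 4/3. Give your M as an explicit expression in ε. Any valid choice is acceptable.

M = (20/9)/ε

Let ε > 0 be given. For k ≥ 1, |(8k - 8)/(6k + 4) − (4/3)| = |-80|/(6(6k + 4)) = 80/(6(6k + 4)).
Since 6k + 4 ≥ 6k for k ≥ 1, this is ≤ 80/(6·6k) = (20/9)/k.
So |(8k - 8)/(6k + 4) − (4/3)| < ε whenever k > (20/9)/ε.
Take M = (20/9)/ε. If k > M then |(8k - 8)/(6k + 4) − (4/3)| ≤ (20/9)/k < ε.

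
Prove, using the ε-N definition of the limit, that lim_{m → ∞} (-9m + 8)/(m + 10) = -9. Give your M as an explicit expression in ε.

Fix ε > 0. For m ≥ 1, |(-9m + 8)/(m + 10) + 9| = |98|/((m + 10)) = 98/((m + 10)).
Since m + 10 ≥ m for m ≥ 1, this is ≤ 98/(m) = 98/m.
So |(-9m + 8)/(m + 10) + 9| < ε whenever m > 98/ε.
Take M = 98/ε. If m > M then |(-9m + 8)/(m + 10) + 9| ≤ 98/m < ε.

M = 98/ε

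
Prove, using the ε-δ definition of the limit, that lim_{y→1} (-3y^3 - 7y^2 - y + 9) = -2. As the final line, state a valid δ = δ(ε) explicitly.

Let ε > 0. We want δ > 0 such that 0 < |y − 1| < δ implies |(-3y^3 - 7y^2 - y + 9) + 2| < ε.
(-3y^3 - 7y^2 - y + 9) + 2 = -3y^3 - 7y^2 - y + 11 = (y − 1)(-3y^2 - 10y - 11).
So |(-3y^3 - 7y^2 - y + 9) + 2| = |y − 1|·|-3y^2 - 10y - 11|.
Require δ ≤ 1. Then |y − 1| < 1 gives |y| < 2, and by the triangle inequality |-3y^2 - 10y - 11| ≤ 3·2^2 + 10·2 + 11 = 43.
Hence |(-3y^3 - 7y^2 - y + 9) + 2| ≤ 43|y − 1| < ε provided |y − 1| < ε/43.
Take δ = min(1, ε/43). Then 0 < |y − 1| < δ gives both |y − 1| < 1 and |y − 1| < ε/43, so |(-3y^3 - 7y^2 - y + 9) + 2| < ε.

δ = min(1, ε/43)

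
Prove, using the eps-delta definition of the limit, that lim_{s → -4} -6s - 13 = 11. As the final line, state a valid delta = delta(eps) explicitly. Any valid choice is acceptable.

Let eps > 0. We need delta > 0 so that 0 < |s + 4| < delta implies |(-6s - 13) − 11| < eps.
Since (-6s - 13) − 11 = -6(s + 4), we have |(-6s - 13) − 11| = 6|s + 4|.
Thus it suffices that |s + 4| < eps/6.
Take delta = eps/6. If 0 < |s + 4| < delta then |(-6s - 13) − 11| = 6|s + 4| < 6·(eps/6) = eps.

delta = eps/6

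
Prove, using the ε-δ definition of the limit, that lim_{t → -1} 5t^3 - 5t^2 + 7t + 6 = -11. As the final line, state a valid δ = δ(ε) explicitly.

δ = min(1, ε/57)

Let ε > 0 be given. We want δ > 0 such that 0 < |t + 1| < δ implies |(5t^3 - 5t^2 + 7t + 6) + 11| < ε.
(5t^3 - 5t^2 + 7t + 6) + 11 = 5t^3 - 5t^2 + 7t + 17 = (t + 1)(5t^2 - 10t + 17).
So |(5t^3 - 5t^2 + 7t + 6) + 11| = |t + 1|·|5t^2 - 10t + 17|.
Require δ ≤ 1. Then |t + 1| < 1 gives |t| < 2, and by the triangle inequality |5t^2 - 10t + 17| ≤ 5·2^2 + 10·2 + 17 = 57.
Hence |(5t^3 - 5t^2 + 7t + 6) + 11| ≤ 57|t + 1| < ε provided |t + 1| < ε/57.
Take δ = min(1, ε/57). Then 0 < |t + 1| < δ gives both |t + 1| < 1 and |t + 1| < ε/57, so |(5t^3 - 5t^2 + 7t + 6) + 11| < ε.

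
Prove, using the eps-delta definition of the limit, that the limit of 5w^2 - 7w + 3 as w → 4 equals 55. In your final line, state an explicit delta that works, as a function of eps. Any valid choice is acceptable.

delta = min(1, eps/38)

Let eps > 0 be given. We want delta > 0 such that 0 < |w − 4| < delta implies |(5w^2 - 7w + 3) − 55| < eps.
(5w^2 - 7w + 3) − 55 = 5w^2 - 7w - 52 = (w − 4)(5w + 13).
So |(5w^2 - 7w + 3) − 55| = |w − 4|·|5w + 13|.
Assume first that |w − 4| < 1, so |w| < 5. Then |5w + 13| ≤ 5·5 + 13 = 38.
Hence |(5w^2 - 7w + 3) − 55| ≤ 38|w − 4| < eps provided |w − 4| < eps/38.
Choosing delta = min(1, eps/38) ensures both conditions, hence |(5w^2 - 7w + 3) − 55| < eps.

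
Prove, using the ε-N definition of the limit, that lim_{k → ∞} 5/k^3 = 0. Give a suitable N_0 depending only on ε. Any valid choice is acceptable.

Let ε > 0. For k ≥ 1, |5/k^3 − 0| = 5/k^3.
5/k^3 < ε ⇔ k^3 > 5/ε ⇔ k > (5/ε)^{1/3}.
Take N_0 = (5/ε)^{1/3}. Then k > N_0 implies 5/k^3 < ε.

N_0 = (5/ε)^{1/3}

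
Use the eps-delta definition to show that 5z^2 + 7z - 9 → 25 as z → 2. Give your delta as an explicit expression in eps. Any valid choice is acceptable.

Let eps > 0 be given. We want delta > 0 such that 0 < |z − 2| < delta implies |(5z^2 + 7z - 9) − 25| < eps.
(5z^2 + 7z - 9) − 25 = 5z^2 + 7z - 34 = (z − 2)(5z + 17).
So |(5z^2 + 7z - 9) − 25| = |z − 2|·|5z + 17|.
Require delta ≤ 1. Then |z − 2| < 1 gives |z| < 3, and by the triangle inequality |5z + 17| ≤ 5·3 + 17 = 32.
Hence |(5z^2 + 7z - 9) − 25| ≤ 32|z − 2| < eps provided |z − 2| < eps/32.
Choosing delta = min(1, eps/32) ensures both conditions, hence |(5z^2 + 7z - 9) − 25| < eps.

delta = min(1, eps/32)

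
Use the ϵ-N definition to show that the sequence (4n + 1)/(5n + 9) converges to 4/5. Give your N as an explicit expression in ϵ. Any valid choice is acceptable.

Fix ϵ > 0. For n ≥ 1, |(4n + 1)/(5n + 9) − (4/5)| = |-31|/(5(5n + 9)) = 31/(5(5n + 9)).
Since 5n + 9 ≥ 5n for n ≥ 1, this is ≤ 31/(5·5n) = (31/25)/n.
So |(4n + 1)/(5n + 9) − (4/5)| < ϵ whenever n > (31/25)/ϵ.
Take N = (31/25)/ϵ. If n > N then |(4n + 1)/(5n + 9) − (4/5)| ≤ (31/25)/n < ϵ.

N = (31/25)/ϵ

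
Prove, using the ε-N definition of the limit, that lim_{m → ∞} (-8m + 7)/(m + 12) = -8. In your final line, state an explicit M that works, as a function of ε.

Let ε > 0 be given. For m ≥ 1, |(-8m + 7)/(m + 12) + 8| = |103|/((m + 12)) = 103/((m + 12)).
Since m + 12 ≥ m for m ≥ 1, this is ≤ 103/(m) = 103/m.
So |(-8m + 7)/(m + 12) + 8| < ε whenever m > 103/ε.
Take M = 103/ε. If m > M then |(-8m + 7)/(m + 12) + 8| ≤ 103/m < ε.

M = 103/ε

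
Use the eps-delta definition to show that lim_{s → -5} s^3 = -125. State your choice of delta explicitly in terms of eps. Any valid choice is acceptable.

delta = min(1, eps/91)

Let eps > 0 be given. We seek delta > 0 with 0 < |s + 5| < delta ⇒ |s^3 + 125| < eps.
Factor: s^3 + 125 = (s + 5)(s^2 - 5s + 25), so |s^3 + 125| = |s + 5|·|s^2 - 5s + 25|.
Restrict delta ≤ 1. Then |s + 5| < 1 gives |s| < 6, so by the triangle inequality |s^2 - 5s + 25| ≤ 6^2 + 5·6 + 25 = 91.
Hence |s^3 + 125| ≤ 91|s + 5|, which is < eps once |s + 5| < eps/91.
Take delta = min(1, eps/91). If 0 < |s + 5| < delta then both bounds hold and |s^3 + 125| ≤ 91|s + 5| < 91·(eps/91) = eps.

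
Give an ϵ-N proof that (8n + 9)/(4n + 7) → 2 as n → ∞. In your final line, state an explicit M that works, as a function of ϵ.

Suppose ϵ > 0. For n ≥ 1, |(8n + 9)/(4n + 7) − 2| = |-20|/(4(4n + 7)) = 20/(4(4n + 7)).
Since 4n + 7 ≥ 4n for n ≥ 1, this is ≤ 20/(4·4n) = (5/4)/n.
So |(8n + 9)/(4n + 7) − 2| < ϵ whenever n > (5/4)/ϵ.
Take M = (5/4)/ϵ. If n > M then |(8n + 9)/(4n + 7) − 2| ≤ (5/4)/n < ϵ.

M = (5/4)/ϵ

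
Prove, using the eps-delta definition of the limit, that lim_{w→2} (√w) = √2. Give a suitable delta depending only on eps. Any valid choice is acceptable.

Let eps > 0 be given. We want delta > 0 such that 0 < |w − 2| < delta implies |√w − √2| < eps.
Multiplying by the conjugate, |√w − √2| = |w − 2|/(√w + √2).
Restrict delta ≤ 2 so that |w − 2| < 2 forces w > 0, and then √w + √2 > √2.
Hence |√w − √2| < |w − 2|/√2, which is < eps once |w − 2| < √2·eps.
Take delta = min(2, √2·eps). If 0 < |w − 2| < delta then w > 0 and |√w − √2| < |w − 2|/√2 < eps.

delta = min(2, √2·eps)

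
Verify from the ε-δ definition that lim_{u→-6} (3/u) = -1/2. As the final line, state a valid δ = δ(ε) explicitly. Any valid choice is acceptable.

δ = min(3, 6ε)

Suppose ε > 0. We seek δ > 0 such that 0 < |u + 6| < δ implies |3/u + 1/2| < ε.
|3/u + 1/2| = 3·|-6 − u|/(6·|u|) = 3|u + 6|/(6|u|).
Restrict δ ≤ 3. Then |u + 6| < 3 gives |u| > 3, so 6|u| > 18.
Then |3/u + 1/2| < 3|u + 6|/18, which is < ε when |u + 6| < 6ε.
Take δ = min(3, 6ε). Then 0 < |u + 6| < δ gives both |u + 6| < 3 and |u + 6| < 6ε, so |3/u + 1/2| < ε.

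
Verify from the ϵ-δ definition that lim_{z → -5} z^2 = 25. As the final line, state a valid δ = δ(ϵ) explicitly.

Fix ϵ > 0. We seek δ > 0 with 0 < |z + 5| < δ ⇒ |z^2 − 25| < ϵ.
Factor: z^2 − 25 = (z + 5)(z - 5), so |z^2 − 25| = |z + 5|·|z - 5|.
Restrict δ ≤ 2. Then |z + 5| < 2 gives |z| < 7, so by the triangle inequality |z - 5| ≤ 7 + 5 = 12.
Hence |z^2 − 25| ≤ 12|z + 5|, which is < ϵ once |z + 5| < ϵ/12.
Take δ = min(2, ϵ/12). If 0 < |z + 5| < δ then both bounds hold and |z^2 − 25| ≤ 12|z + 5| < 12·(ϵ/12) = ϵ.

δ = min(2, ϵ/12)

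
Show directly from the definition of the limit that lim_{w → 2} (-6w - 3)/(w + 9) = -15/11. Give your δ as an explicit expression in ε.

δ = min(11/2, (121/102)ε)

Let ε > 0 be given. We want δ > 0 with 0 < |w − 2| < δ ⇒ |(-6w - 3)/(w + 9) + 15/11| < ε.
Combining over a common denominator, (-6w - 3)/(w + 9) + 15/11 = [(-6w - 3)·11 − (-15)·(w + 9)] / [11·(w + 9)] = -51(w − 2) / (11(w + 9)).
So |(-6w - 3)/(w + 9) + 15/11| = 51|w − 2| / (11·|w + 9|).
Require δ ≤ 11/2, so |w + 9| ≥ |11| − |w − 2| > 11 − 11/2 = 11/2.
Hence |(-6w - 3)/(w + 9) + 15/11| < 51|w − 2|/(11·(11/2)) = (102/121)|w − 2|, which is < ε once |w − 2| < (121/102)ε.
Take δ = min(11/2, (121/102)ε). Then 0 < |w − 2| < δ forces both bounds, so |(-6w - 3)/(w + 9) + 15/11| < ε.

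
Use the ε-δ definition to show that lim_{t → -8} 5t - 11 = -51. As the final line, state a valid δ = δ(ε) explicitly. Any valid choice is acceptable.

Let ε > 0 be given. We need δ > 0 so that 0 < |t + 8| < δ implies |(5t - 11) + 51| < ε.
Since (5t - 11) + 51 = 5(t + 8), we have |(5t - 11) + 51| = 5|t + 8|.
So 5|t + 8| < ε exactly when |t + 8| < ε/5.
Take δ = ε/5. If 0 < |t + 8| < δ then |(5t - 11) + 51| = 5|t + 8| < 5·(ε/5) = ε.

δ = ε/5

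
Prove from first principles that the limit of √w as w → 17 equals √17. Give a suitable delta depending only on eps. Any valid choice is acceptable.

Suppose eps > 0. We want delta > 0 such that 0 < |w − 17| < delta implies |√w − √17| < eps.
Rationalise: √w − √17 = (w − 17)/(√w + √17), so |√w − √17| = |w − 17|/(√w + √17).
Restrict delta ≤ 17 so that |w − 17| < 17 forces w > 0, and then √w + √17 > √17.
Hence |√w − √17| < |w − 17|/√17, which is < eps once |w − 17| < √17·eps.
Take delta = min(17, √17·eps). If 0 < |w − 17| < delta then w > 0 and |√w − √17| < |w − 17|/√17 < eps.

delta = min(17, √17·eps)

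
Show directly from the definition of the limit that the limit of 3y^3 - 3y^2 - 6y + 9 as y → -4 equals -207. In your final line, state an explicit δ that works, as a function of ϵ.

δ = min(2, ϵ/252)

Fix ϵ > 0. We want δ > 0 such that 0 < |y + 4| < δ implies |(3y^3 - 3y^2 - 6y + 9) + 207| < ϵ.
(3y^3 - 3y^2 - 6y + 9) + 207 = 3y^3 - 3y^2 - 6y + 216 = (y + 4)(3y^2 - 15y + 54).
So |(3y^3 - 3y^2 - 6y + 9) + 207| = |y + 4|·|3y^2 - 15y + 54|.
Assume first that |y + 4| < 2, so |y| < 6. Then |3y^2 - 15y + 54| ≤ 3·6^2 + 15·6 + 54 = 252.
Hence |(3y^3 - 3y^2 - 6y + 9) + 207| ≤ 252|y + 4| < ϵ provided |y + 4| < ϵ/252.
Choosing δ = min(2, ϵ/252) ensures both conditions, hence |(3y^3 - 3y^2 - 6y + 9) + 207| < ϵ.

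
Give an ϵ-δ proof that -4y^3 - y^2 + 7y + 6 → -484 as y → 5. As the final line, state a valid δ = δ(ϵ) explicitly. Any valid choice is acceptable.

δ = min(2, ϵ/441)

Fix ϵ > 0. We want δ > 0 such that 0 < |y − 5| < δ implies |(-4y^3 - y^2 + 7y + 6) + 484| < ϵ.
(-4y^3 - y^2 + 7y + 6) + 484 = -4y^3 - y^2 + 7y + 490 = (y − 5)(-4y^2 - 21y - 98).
So |(-4y^3 - y^2 + 7y + 6) + 484| = |y − 5|·|-4y^2 - 21y - 98|.
Assume first that |y − 5| < 2, so |y| < 7. Then |-4y^2 - 21y - 98| ≤ 4·7^2 + 21·7 + 98 = 441.
Hence |(-4y^3 - y^2 + 7y + 6) + 484| ≤ 441|y − 5| < ϵ provided |y − 5| < ϵ/441.
Choosing δ = min(2, ϵ/441) ensures both conditions, hence |(-4y^3 - y^2 + 7y + 6) + 484| < ϵ.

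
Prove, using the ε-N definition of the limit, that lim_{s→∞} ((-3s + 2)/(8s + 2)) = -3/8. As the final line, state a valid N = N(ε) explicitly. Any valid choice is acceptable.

N = (11/32)/ε

Fix ε > 0. We seek N > 0 such that s > N implies |(-3s + 2)/(8s + 2) + 3/8| < ε.
(-3s + 2)/(8s + 2) + 3/8 = (8(-3s + 2) − (-3)(8s + 2)) / (8(8s + 2)) = 22/(8(8s + 2)).
For s > 0 we have 8s + 2 > 8s, so |(-3s + 2)/(8s + 2) + 3/8| = 22/(8(8s + 2)) < 22/(8·8s) = (11/32)/s.
Thus |(-3s + 2)/(8s + 2) + 3/8| < ε whenever s > (11/32)/ε.
Take N = (11/32)/ε. If s > N then |(-3s + 2)/(8s + 2) + 3/8| < (11/32)/s < ε.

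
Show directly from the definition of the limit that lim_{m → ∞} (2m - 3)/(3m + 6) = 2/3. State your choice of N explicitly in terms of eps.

N = (7/3)/eps

Let eps > 0. For m ≥ 1, |(2m - 3)/(3m + 6) − (2/3)| = |-21|/(3(3m + 6)) = 21/(3(3m + 6)).
Since 3m + 6 ≥ 3m for m ≥ 1, this is ≤ 21/(3·3m) = (7/3)/m.
So |(2m - 3)/(3m + 6) − (2/3)| < eps whenever m > (7/3)/eps.
Take N = (7/3)/eps. If m > N then |(2m - 3)/(3m + 6) − (2/3)| ≤ (7/3)/m < eps.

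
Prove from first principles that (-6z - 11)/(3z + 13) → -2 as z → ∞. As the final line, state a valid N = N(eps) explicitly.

N = 5/eps

Suppose eps > 0. We seek N > 0 such that z > N implies |(-6z - 11)/(3z + 13) + 2| < eps.
(-6z - 11)/(3z + 13) + 2 = (3(-6z - 11) − (-6)(3z + 13)) / (3(3z + 13)) = 45/(3(3z + 13)).
For z > 0 we have 3z + 13 > 3z, so |(-6z - 11)/(3z + 13) + 2| = 45/(3(3z + 13)) < 45/(3·3z) = 5/z.
Thus |(-6z - 11)/(3z + 13) + 2| < eps whenever z > 5/eps.
Take N = 5/eps. If z > N then |(-6z - 11)/(3z + 13) + 2| < 5/z < eps.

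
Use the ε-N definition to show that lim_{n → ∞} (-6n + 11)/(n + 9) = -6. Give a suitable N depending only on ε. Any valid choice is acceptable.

Let ε > 0. For n ≥ 1, |(-6n + 11)/(n + 9) + 6| = |65|/((n + 9)) = 65/((n + 9)).
Since n + 9 ≥ n for n ≥ 1, this is ≤ 65/(n) = 65/n.
So |(-6n + 11)/(n + 9) + 6| < ε whenever n > 65/ε.
Take N = 65/ε. If n > N then |(-6n + 11)/(n + 9) + 6| ≤ 65/n < ε.

N = 65/ε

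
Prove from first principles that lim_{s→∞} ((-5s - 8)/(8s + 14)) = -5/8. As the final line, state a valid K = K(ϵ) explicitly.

K = (3/32)/ϵ

Let ϵ > 0 be given. We seek K > 0 such that s > K implies |(-5s - 8)/(8s + 14) + 5/8| < ϵ.
(-5s - 8)/(8s + 14) + 5/8 = (8(-5s - 8) − (-5)(8s + 14)) / (8(8s + 14)) = 6/(8(8s + 14)).
For s > 0 we have 8s + 14 > 8s, so |(-5s - 8)/(8s + 14) + 5/8| = 6/(8(8s + 14)) < 6/(8·8s) = (3/32)/s.
Thus |(-5s - 8)/(8s + 14) + 5/8| < ϵ whenever s > (3/32)/ϵ.
Take K = (3/32)/ϵ. If s > K then |(-5s - 8)/(8s + 14) + 5/8| < (3/32)/s < ϵ.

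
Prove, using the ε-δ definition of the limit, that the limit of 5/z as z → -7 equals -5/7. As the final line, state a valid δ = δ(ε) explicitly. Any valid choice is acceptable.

δ = min(7/2, (49/10)ε)

Let ε > 0. We seek δ > 0 such that 0 < |z + 7| < δ implies |5/z + 5/7| < ε.
|5/z + 5/7| = 5·|-7 − z|/(7·|z|) = 5|z + 7|/(7|z|).
Restrict δ ≤ 7/2. Then |z + 7| < 7/2 gives |z| > 7/2, so 7|z| > 49/2.
Then |5/z + 5/7| < 5|z + 7|/(49/2), which is < ε when |z + 7| < (49/10)ε.
Take δ = min(7/2, (49/10)ε). Then 0 < |z + 7| < δ gives both |z + 7| < 7/2 and |z + 7| < (49/10)ε, so |5/z + 5/7| < ε.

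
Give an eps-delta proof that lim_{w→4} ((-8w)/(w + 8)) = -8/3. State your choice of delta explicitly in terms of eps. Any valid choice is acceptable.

Suppose eps > 0. We want delta > 0 with 0 < |w − 4| < delta ⇒ |(-8w)/(w + 8) + 8/3| < eps.
Combining over a common denominator, (-8w)/(w + 8) + 8/3 = [(-8w)·12 − (-32)·(w + 8)] / [12·(w + 8)] = -64(w − 4) / (12(w + 8)).
So |(-8w)/(w + 8) + 8/3| = 64|w − 4| / (12·|w + 8|).
Require delta ≤ 6, so |w + 8| ≥ |12| − |w − 4| > 12 − 6 = 6.
Hence |(-8w)/(w + 8) + 8/3| < 64|w − 4|/(12·6) = (8/9)|w − 4|, which is < eps once |w − 4| < (9/8)eps.
Take delta = min(6, (9/8)eps). Then 0 < |w − 4| < delta forces both bounds, so |(-8w)/(w + 8) + 8/3| < eps.

delta = min(6, (9/8)eps)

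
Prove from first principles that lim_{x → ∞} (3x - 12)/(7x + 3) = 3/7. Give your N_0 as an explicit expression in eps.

N_0 = (93/49)/eps

Fix eps > 0. We seek N_0 > 0 such that x > N_0 implies |(3x - 12)/(7x + 3) − (3/7)| < eps.
(3x - 12)/(7x + 3) − (3/7) = (7(3x - 12) − 3(7x + 3)) / (7(7x + 3)) = -93/(7(7x + 3)).
For x > 0 we have 7x + 3 > 7x, so |(3x - 12)/(7x + 3) − (3/7)| = 93/(7(7x + 3)) < 93/(7·7x) = (93/49)/x.
Thus |(3x - 12)/(7x + 3) − (3/7)| < eps whenever x > (93/49)/eps.
Take N_0 = (93/49)/eps. If x > N_0 then |(3x - 12)/(7x + 3) − (3/7)| < (93/49)/x < eps.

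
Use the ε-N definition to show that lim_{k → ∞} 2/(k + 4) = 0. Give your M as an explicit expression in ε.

Let ε > 0. For k ≥ 1, |2/(k + 4) − 0| = 2/(k + 4) ≤ 2/k.
We need 2/k < ε, i.e. k > 2/ε.
Take M = 2/ε. If k > M then |2/(k + 4)| ≤ 2/k < ε.

M = 2/ε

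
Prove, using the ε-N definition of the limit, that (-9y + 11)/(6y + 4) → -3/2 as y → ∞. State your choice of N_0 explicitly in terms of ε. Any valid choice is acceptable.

Fix ε > 0. We seek N_0 > 0 such that y > N_0 implies |(-9y + 11)/(6y + 4) + 3/2| < ε.
(-9y + 11)/(6y + 4) + 3/2 = (6(-9y + 11) − (-9)(6y + 4)) / (6(6y + 4)) = 102/(6(6y + 4)).
For y > 0 we have 6y + 4 > 6y, so |(-9y + 11)/(6y + 4) + 3/2| = 102/(6(6y + 4)) < 102/(6·6y) = (17/6)/y.
Thus |(-9y + 11)/(6y + 4) + 3/2| < ε whenever y > (17/6)/ε.
Take N_0 = (17/6)/ε. If y > N_0 then |(-9y + 11)/(6y + 4) + 3/2| < (17/6)/y < ε.

N_0 = (17/6)/ε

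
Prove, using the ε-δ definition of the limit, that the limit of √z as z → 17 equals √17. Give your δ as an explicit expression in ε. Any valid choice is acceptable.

δ = min(17, √17·ε)

Suppose ε > 0. We want δ > 0 such that 0 < |z − 17| < δ implies |√z − √17| < ε.
Rationalise: √z − √17 = (z − 17)/(√z + √17), so |√z − √17| = |z − 17|/(√z + √17).
Restrict δ ≤ 17 so that |z − 17| < 17 forces z > 0, and then √z + √17 > √17.
Hence |√z − √17| < |z − 17|/√17, which is < ε once |z − 17| < √17·ε.
Take δ = min(17, √17·ε). If 0 < |z − 17| < δ then z > 0 and |√z − √17| < |z − 17|/√17 < ε.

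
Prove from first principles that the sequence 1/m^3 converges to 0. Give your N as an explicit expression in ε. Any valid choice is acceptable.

N = (1/ε)^{1/3}

Fix ε > 0. For m ≥ 1, |1/m^3 − 0| = 1/m^3.
1/m^3 < ε ⇔ m^3 > 1/ε ⇔ m > (1/ε)^{1/3}.
Take N = (1/ε)^{1/3}. Then m > N implies 1/m^3 < ε.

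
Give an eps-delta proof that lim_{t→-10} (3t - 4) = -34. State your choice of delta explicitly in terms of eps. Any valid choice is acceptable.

delta = eps/3

Fix eps > 0. We need delta > 0 so that 0 < |t + 10| < delta implies |(3t - 4) + 34| < eps.
Since (3t - 4) + 34 = 3(t + 10), we have |(3t - 4) + 34| = 3|t + 10|.
Thus it suffices that |t + 10| < eps/3.
Choosing delta = eps/3 gives |(3t - 4) + 34| = 3|t + 10| < eps whenever |t + 10| < delta.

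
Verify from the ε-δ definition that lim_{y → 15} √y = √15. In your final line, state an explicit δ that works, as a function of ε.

Fix ε > 0. We want δ > 0 such that 0 < |y − 15| < δ implies |√y − √15| < ε.
Rationalise: √y − √15 = (y − 15)/(√y + √15), so |√y − √15| = |y − 15|/(√y + √15).
Restrict δ ≤ 15 so that |y − 15| < 15 forces y > 0, and then √y + √15 > √15.
Hence |√y − √15| < |y − 15|/√15, which is < ε once |y − 15| < √15·ε.
Take δ = min(15, √15·ε). If 0 < |y − 15| < δ then y > 0 and |√y − √15| < |y − 15|/√15 < ε.

δ = min(15, √15·ε)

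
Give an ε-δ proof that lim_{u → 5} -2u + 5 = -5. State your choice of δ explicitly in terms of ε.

Suppose ε > 0. We need δ > 0 so that 0 < |u − 5| < δ implies |(-2u + 5) + 5| < ε.
|(-2u + 5) + 5| = |-2u + 10| = 2|u − 5|.
So 2|u − 5| < ε exactly when |u − 5| < ε/2.
Choosing δ = ε/2 gives |(-2u + 5) + 5| = 2|u − 5| < ε whenever |u − 5| < δ.

δ = ε/2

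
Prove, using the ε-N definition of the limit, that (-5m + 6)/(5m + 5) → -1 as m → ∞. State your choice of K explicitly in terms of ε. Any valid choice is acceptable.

K = (11/5)/ε

Fix ε > 0. For m ≥ 1, |(-5m + 6)/(5m + 5) + 1| = |55|/(5(5m + 5)) = 55/(5(5m + 5)).
Since 5m + 5 ≥ 5m for m ≥ 1, this is ≤ 55/(5·5m) = (11/5)/m.
So |(-5m + 6)/(5m + 5) + 1| < ε whenever m > (11/5)/ε.
Take K = (11/5)/ε. If m > K then |(-5m + 6)/(5m + 5) + 1| ≤ (11/5)/m < ε.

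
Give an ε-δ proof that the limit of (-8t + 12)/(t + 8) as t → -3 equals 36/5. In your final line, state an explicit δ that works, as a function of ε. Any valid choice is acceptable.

Let ε > 0 be given. We want δ > 0 with 0 < |t + 3| < δ ⇒ |(-8t + 12)/(t + 8) − (36/5)| < ε.
Combining over a common denominator, (-8t + 12)/(t + 8) − (36/5) = [(-8t + 12)·5 − 36·(t + 8)] / [5·(t + 8)] = -76(t + 3) / (5(t + 8)).
So |(-8t + 12)/(t + 8) − (36/5)| = 76|t + 3| / (5·|t + 8|).
Require δ ≤ 5/2, so |t + 8| ≥ |5| − |t + 3| > 5 − 5/2 = 5/2.
Hence |(-8t + 12)/(t + 8) − (36/5)| < 76|t + 3|/(5·(5/2)) = (152/25)|t + 3|, which is < ε once |t + 3| < (25/152)ε.
Take δ = min(5/2, (25/152)ε). Then 0 < |t + 3| < δ forces both bounds, so |(-8t + 12)/(t + 8) − (36/5)| < ε.

δ = min(5/2, (25/152)ε)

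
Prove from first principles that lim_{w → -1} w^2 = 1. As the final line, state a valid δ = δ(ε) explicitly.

Suppose ε > 0. We seek δ > 0 with 0 < |w + 1| < δ ⇒ |w^2 − 1| < ε.
Factor: w^2 − 1 = (w + 1)(w - 1), so |w^2 − 1| = |w + 1|·|w - 1|.
Restrict δ ≤ 1. Then |w + 1| < 1 gives |w| < 2, so by the triangle inequality |w - 1| ≤ 2 + 1 = 3.
Hence |w^2 − 1| ≤ 3|w + 1|, which is < ε once |w + 1| < ε/3.
Take δ = min(1, ε/3). If 0 < |w + 1| < δ then both bounds hold and |w^2 − 1| ≤ 3|w + 1| < 3·(ε/3) = ε.

δ = min(1, ε/3)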